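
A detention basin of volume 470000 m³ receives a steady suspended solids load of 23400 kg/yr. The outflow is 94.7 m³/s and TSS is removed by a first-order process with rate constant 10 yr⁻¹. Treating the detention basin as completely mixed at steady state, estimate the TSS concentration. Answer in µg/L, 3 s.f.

Outflow Q = 94.7 m³/s × 3.156e+07 s/yr = 2.989e+09 m³/yr.
Steady-state CSTR mass balance: W = Q·C + k·V·C, so C = W/(Q + kV).
Q + kV = 2.989e+09 + 10·470000 = 2.993e+09 m³/yr.
C = 23400/2.993e+09 = 7.818e-06 kg/m³ = 0.007818 mg/L = 7.818 µg/L.

7.82 µg/L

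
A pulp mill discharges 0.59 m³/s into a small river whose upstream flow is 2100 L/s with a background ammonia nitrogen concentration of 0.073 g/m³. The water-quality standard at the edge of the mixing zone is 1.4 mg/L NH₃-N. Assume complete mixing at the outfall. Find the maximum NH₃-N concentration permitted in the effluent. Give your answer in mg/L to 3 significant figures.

2100 L/s = 2.1 m³/s.
Mass balance: 1.4·2.69 = 0.59·Cₑ + 2.1·0.073.
Cₑ = (3.766 − 0.1533) / 0.59 = 6.123 mg/L.

6.12 mg/L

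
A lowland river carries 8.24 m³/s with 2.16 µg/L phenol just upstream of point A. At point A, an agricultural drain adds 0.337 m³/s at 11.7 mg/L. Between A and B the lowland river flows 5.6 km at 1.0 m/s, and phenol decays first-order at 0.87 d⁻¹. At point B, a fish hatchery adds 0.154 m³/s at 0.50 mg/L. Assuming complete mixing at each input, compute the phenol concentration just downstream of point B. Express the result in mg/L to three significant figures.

0.438 mg/L

2.16 µg/L = 0.00216 mg/L.
After input A: C = (8.24·0.00216 + 0.337·11.7) / 8.577 = 0.4618 mg/L.
Over the 5.6 km reach to input B (t = 5600 s = 0.06481 d), decay gives C = 0.4618·exp(−0.87·0.06481) = 0.4365 mg/L.
After input B: C = (8.577·0.4365 + 0.154·0.5) / 8.731 = 0.4376 mg/L.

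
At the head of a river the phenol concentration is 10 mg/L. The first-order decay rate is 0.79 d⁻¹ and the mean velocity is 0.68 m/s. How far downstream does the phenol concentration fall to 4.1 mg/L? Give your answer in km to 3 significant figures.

From C = C₀·e^(−kt), t = ln(C₀/C)/k = ln(10/4.1)/0.79 = 0.8916/0.79 = 1.129 d.
Distance = v·t = 0.68 m/s × 9.751e+04 s = 6.631e+04 m = 66.31 km.

66.3 km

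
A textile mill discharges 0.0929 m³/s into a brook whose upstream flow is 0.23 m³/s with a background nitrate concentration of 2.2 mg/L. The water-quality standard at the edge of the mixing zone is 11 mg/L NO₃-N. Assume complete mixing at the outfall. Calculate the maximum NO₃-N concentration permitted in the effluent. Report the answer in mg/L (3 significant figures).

Mass balance: 11·0.3229 = 0.0929·Cₑ + 0.23·2.2.
Cₑ = (3.552 − 0.506) / 0.0929 = 32.79 mg/L.

32.8 mg/L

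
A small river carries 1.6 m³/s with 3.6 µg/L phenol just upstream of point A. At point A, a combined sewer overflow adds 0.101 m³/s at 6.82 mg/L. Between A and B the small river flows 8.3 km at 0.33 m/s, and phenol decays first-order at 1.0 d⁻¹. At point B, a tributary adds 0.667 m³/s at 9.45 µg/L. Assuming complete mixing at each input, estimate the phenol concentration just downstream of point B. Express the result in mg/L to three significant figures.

0.222 mg/L

3.6 µg/L = 0.0036 mg/L.
After input A: C = (1.6·0.0036 + 0.101·6.82) / 1.701 = 0.4083 mg/L.
Over the 8.3 km reach to input B (t = 2.515e+04 s = 0.2911 d), decay gives C = 0.4083·exp(−1.0·0.2911) = 0.3052 mg/L.
9.45 µg/L = 0.00945 mg/L.
After input B: C = (1.701·0.3052 + 0.667·0.00945) / 2.368 = 0.2219 mg/L.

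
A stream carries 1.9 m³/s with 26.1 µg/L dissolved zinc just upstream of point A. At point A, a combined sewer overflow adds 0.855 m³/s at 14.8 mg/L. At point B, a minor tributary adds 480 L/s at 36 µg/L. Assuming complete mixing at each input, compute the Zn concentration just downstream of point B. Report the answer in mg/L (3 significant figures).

3.93 mg/L

26.1 µg/L = 0.0261 mg/L.
After input A: C = (1.9·0.0261 + 0.855·14.8) / 2.755 = 4.611 mg/L.
480 L/s = 0.48 m³/s.
36 µg/L = 0.036 mg/L.
After input B: C = (2.755·4.611 + 0.48·0.036) / 3.235 = 3.932 mg/L.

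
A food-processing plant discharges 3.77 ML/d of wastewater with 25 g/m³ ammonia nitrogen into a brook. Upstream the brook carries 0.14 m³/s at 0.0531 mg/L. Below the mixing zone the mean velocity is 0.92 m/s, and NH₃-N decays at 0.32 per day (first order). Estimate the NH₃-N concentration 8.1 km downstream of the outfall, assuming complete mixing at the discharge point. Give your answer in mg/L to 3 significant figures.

5.79 mg/L

3.77 ML/d = 0.04363 m³/s.
After complete mixing, C₀ = (0.04363·25 + 0.14·0.0531) / 0.1836 = 5.981 mg/L.
Travel time t = 8100 m / 0.92 m/s = 8804 s = 0.1019 d.
C = 5.981·exp(−0.32·0.1019) = 5.981·0.9679 = 5.789 mg/L.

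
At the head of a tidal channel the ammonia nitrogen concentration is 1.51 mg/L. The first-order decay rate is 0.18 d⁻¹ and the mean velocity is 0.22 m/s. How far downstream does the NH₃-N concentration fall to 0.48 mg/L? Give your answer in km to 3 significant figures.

From C = C₀·e^(−kt), t = ln(C₀/C)/k = ln(1.51/0.48)/0.18 = 1.146/0.18 = 6.367 d.
Distance = v·t = 0.22 m/s × 5.501e+05 s = 1.21e+05 m = 121 km.

121 km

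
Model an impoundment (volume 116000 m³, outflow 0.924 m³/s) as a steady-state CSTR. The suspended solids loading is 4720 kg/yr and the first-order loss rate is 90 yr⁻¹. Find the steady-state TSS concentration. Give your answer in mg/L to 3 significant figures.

Outflow Q = 0.924 m³/s × 3.156e+07 s/yr = 2.916e+07 m³/yr.
Steady-state CSTR mass balance: W = Q·C + k·V·C, so C = W/(Q + kV).
Q + kV = 2.916e+07 + 90·116000 = 3.96e+07 m³/yr.
C = 4720/3.96e+07 = 0.0001192 kg/m³ = 0.1192 mg/L.

0.119 mg/L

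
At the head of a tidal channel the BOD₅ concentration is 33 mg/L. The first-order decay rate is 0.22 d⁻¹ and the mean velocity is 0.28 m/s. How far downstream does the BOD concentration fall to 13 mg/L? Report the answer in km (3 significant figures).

102 km

From C = C₀·e^(−kt), t = ln(C₀/C)/k = ln(33/13)/0.22 = 0.9316/0.22 = 4.234 d.
Distance = v·t = 0.28 m/s × 3.658e+05 s = 1.024e+05 m = 102.4 km.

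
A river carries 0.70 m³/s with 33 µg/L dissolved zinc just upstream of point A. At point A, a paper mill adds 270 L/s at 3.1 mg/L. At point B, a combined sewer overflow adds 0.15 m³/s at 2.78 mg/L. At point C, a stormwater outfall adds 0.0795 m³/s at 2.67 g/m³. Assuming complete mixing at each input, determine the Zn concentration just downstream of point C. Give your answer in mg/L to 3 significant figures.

33 µg/L = 0.033 mg/L.
270 L/s = 0.27 m³/s.
After input A: C = (0.7·0.033 + 0.27·3.1) / 0.97 = 0.8867 mg/L.
After input B: C = (0.97·0.8867 + 0.15·2.78) / 1.12 = 1.14 mg/L.
After input C: C = (1.12·1.14 + 0.0795·2.67) / 1.199 = 1.242 mg/L.

1.24 mg/L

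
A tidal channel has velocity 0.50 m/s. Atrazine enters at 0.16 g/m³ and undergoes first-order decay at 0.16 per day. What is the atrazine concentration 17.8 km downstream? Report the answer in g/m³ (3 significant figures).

Travel time t = 17.8 km / 0.50 m/s = 1.78e+04/0.50 = 3.56e+04 s = 0.412 d.
First-order decay: C = 0.16·exp(−0.16·0.412) = 0.16·0.9362 = 0.1498 g/m³.

0.150 g/m³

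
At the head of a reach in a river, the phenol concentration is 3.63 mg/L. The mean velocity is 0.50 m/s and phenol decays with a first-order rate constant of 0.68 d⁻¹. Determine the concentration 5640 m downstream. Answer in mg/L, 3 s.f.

Travel time t = 5640 m / 0.50 m/s = 5640/0.50 = 1.128e+04 s = 0.1306 d.
First-order decay: C = 3.63·exp(−0.68·0.1306) = 3.63·0.915 = 3.322 mg/L.

3.32 mg/L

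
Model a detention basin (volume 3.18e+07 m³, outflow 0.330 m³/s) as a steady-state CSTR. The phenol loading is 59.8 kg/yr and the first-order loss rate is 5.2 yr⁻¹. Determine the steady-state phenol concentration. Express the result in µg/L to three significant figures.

Outflow Q = 0.330 m³/s × 3.156e+07 s/yr = 1.041e+07 m³/yr.
Steady-state CSTR mass balance: W = Q·C + k·V·C, so C = W/(Q + kV).
Q + kV = 1.041e+07 + 5.2·3.18e+07 = 1.758e+08 m³/yr.
C = 59.8/1.758e+08 = 3.402e-07 kg/m³ = 0.0003402 mg/L = 0.3402 µg/L.

0.340 µg/L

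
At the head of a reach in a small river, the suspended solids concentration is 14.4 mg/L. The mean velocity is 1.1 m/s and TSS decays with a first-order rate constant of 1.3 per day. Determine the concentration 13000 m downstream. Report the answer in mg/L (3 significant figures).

12.1 mg/L

Travel time t = 13000 m / 1.1 m/s = 1.3e+04/1.1 = 1.182e+04 s = 0.1368 d.
First-order decay: C = 14.4·exp(−1.3·0.1368) = 14.4·0.8371 = 12.05 mg/L.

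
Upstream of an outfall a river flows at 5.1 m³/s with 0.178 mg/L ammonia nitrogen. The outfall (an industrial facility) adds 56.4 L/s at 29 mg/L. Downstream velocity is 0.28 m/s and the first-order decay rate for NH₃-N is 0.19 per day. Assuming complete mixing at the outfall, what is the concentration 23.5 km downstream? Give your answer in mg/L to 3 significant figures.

0.410 mg/L

56.4 L/s = 0.0564 m³/s.
After complete mixing, C₀ = (0.0564·29 + 5.1·0.178) / 5.156 = 0.4933 mg/L.
Travel time t = 2.35e+04 m / 0.28 m/s = 8.393e+04 s = 0.9714 d.
C = 0.4933·exp(−0.19·0.9714) = 0.4933·0.8315 = 0.4101 mg/L.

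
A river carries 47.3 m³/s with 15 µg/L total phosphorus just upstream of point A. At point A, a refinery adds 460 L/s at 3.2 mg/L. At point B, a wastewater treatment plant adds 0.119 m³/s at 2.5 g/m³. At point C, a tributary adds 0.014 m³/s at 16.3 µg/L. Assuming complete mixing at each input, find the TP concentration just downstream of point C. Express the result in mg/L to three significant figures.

0.0518 mg/L

15 µg/L = 0.015 mg/L.
460 L/s = 0.46 m³/s.
After input A: C = (47.3·0.015 + 0.46·3.2) / 47.76 = 0.04568 mg/L.
After input B: C = (47.76·0.04568 + 0.119·2.5) / 47.88 = 0.05178 mg/L.
16.3 µg/L = 0.0163 mg/L.
After input C: C = (47.88·0.05178 + 0.014·0.0163) / 47.89 = 0.05177 mg/L.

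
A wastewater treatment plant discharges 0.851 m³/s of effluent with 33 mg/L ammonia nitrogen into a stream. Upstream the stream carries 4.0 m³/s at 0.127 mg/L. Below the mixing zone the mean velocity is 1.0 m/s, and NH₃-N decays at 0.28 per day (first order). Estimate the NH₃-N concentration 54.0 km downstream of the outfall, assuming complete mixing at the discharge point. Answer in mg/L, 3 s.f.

After complete mixing, C₀ = (0.851·33 + 4·0.127) / 4.851 = 5.894 mg/L.
Travel time t = 5.4e+04 m / 1.0 m/s = 5.4e+04 s = 0.625 d.
C = 5.894·exp(−0.28·0.625) = 5.894·0.8395 = 4.948 mg/L.

4.95 mg/L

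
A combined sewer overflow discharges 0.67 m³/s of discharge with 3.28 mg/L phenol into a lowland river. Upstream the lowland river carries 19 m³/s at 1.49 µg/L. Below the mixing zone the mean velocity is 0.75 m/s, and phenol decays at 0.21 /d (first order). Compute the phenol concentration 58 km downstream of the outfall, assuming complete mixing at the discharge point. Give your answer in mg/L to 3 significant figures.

1.49 µg/L = 0.00149 mg/L.
After complete mixing, C₀ = (0.67·3.28 + 19·0.00149) / 19.67 = 0.1132 mg/L.
Travel time t = 5.8e+04 m / 0.75 m/s = 7.733e+04 s = 0.8951 d.
C = 0.1132·exp(−0.21·0.8951) = 0.1132·0.8286 = 0.09377 mg/L.

0.0938 mg/L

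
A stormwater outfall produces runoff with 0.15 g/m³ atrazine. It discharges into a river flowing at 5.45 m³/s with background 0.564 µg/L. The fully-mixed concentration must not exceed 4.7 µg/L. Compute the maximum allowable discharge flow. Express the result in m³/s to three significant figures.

0.564 µg/L = 0.000564 mg/L.
4.7 µg/L = 0.0047 mg/L.
Mass balance at complete mixing: C_std·(Q_w + Q_r) = Q_w·C_e + Q_r·C_b.
Rearranging, Q_w = Q_r·(C_std − C_b)/(C_e − C_std) = 5.45·(0.0047 − 0.000564) / (0.15 − 0.0047) = 0.1551 m³/s.

0.155 m³/s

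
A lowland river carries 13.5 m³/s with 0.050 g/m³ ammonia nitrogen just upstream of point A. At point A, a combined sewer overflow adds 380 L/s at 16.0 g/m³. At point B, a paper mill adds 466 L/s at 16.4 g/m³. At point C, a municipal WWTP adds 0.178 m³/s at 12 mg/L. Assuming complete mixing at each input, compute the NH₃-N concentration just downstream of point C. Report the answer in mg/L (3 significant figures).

1.14 mg/L

380 L/s = 0.38 m³/s.
After input A: C = (13.5·0.05 + 0.38·16) / 13.88 = 0.4867 mg/L.
466 L/s = 0.466 m³/s.
After input B: C = (13.88·0.4867 + 0.466·16.4) / 14.35 = 1.004 mg/L.
After input C: C = (14.35·1.004 + 0.178·12) / 14.52 = 1.138 mg/L.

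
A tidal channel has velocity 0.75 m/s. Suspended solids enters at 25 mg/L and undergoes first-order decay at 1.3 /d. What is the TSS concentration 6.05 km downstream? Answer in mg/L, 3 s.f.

Travel time t = 6.05 km / 0.75 m/s = 6050/0.75 = 8067 s = 0.09336 d.
First-order decay: C = 25·exp(−1.3·0.09336) = 25·0.8857 = 22.14 mg/L.

22.1 mg/L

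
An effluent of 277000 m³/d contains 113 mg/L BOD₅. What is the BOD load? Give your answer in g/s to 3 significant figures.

362 g/s

277000 m³/d = 3.206 m³/s.
Mass flux = Q·C = 3.206 m³/s × 113 g/m³ = 362.3 g/s.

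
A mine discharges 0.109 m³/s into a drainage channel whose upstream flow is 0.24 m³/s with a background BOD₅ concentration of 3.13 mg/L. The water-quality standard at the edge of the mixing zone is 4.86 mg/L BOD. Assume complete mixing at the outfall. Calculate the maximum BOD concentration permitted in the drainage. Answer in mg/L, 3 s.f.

8.67 mg/L

Mass balance: 4.86·0.349 = 0.109·Cₑ + 0.24·3.13.
Cₑ = (1.696 − 0.7512) / 0.109 = 8.669 mg/L.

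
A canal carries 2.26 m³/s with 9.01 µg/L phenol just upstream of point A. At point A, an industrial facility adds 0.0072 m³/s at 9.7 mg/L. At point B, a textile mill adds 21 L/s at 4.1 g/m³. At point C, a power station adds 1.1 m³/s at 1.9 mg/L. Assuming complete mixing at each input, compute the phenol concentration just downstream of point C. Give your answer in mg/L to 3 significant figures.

0.669 mg/L

9.01 µg/L = 0.00901 mg/L.
After input A: C = (2.26·0.00901 + 0.0072·9.7) / 2.267 = 0.03979 mg/L.
21 L/s = 0.021 m³/s.
After input B: C = (2.267·0.03979 + 0.021·4.1) / 2.288 = 0.07705 mg/L.
After input C: C = (2.288·0.07705 + 1.1·1.9) / 3.388 = 0.6689 mg/L.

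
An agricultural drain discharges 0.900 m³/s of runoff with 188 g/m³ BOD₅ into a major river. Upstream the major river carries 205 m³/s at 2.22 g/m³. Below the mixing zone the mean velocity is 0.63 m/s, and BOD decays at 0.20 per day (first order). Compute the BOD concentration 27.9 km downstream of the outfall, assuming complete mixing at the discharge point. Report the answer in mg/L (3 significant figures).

After complete mixing, C₀ = (0.9·188 + 205·2.22) / 205.9 = 3.032 mg/L.
Travel time t = 2.79e+04 m / 0.63 m/s = 4.429e+04 s = 0.5126 d.
C = 3.032·exp(−0.20·0.5126) = 3.032·0.9026 = 2.737 mg/L.

2.74 mg/L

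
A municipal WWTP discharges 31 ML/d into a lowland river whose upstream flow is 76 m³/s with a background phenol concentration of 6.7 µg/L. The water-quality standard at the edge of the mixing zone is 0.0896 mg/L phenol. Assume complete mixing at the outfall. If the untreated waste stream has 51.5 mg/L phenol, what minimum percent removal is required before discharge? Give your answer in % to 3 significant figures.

31 ML/d = 0.3588 m³/s.
6.7 µg/L = 0.0067 mg/L.
Mass balance: 0.0896·76.36 = 0.3588·Cₑ + 76·0.0067.
Cₑ = (6.842 − 0.5092) / 0.3588 = 17.65 mg/L.
Required removal = 1 − 17.65/51.5 = 65.73 %.

65.7 %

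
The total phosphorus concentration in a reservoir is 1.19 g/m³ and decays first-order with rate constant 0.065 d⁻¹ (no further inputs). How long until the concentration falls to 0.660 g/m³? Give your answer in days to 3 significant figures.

t = ln(C₀/C)/k = ln(1.19/0.660)/0.065 = 0.5895/0.065 = 9.069 d.

9.07 d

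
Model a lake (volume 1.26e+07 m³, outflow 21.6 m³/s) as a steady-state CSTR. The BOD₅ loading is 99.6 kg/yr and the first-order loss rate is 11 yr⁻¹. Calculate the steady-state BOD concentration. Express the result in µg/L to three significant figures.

Outflow Q = 21.6 m³/s × 3.156e+07 s/yr = 6.816e+08 m³/yr.
Steady-state CSTR mass balance: W = Q·C + k·V·C, so C = W/(Q + kV).
Q + kV = 6.816e+08 + 11·1.26e+07 = 8.202e+08 m³/yr.
C = 99.6/8.202e+08 = 1.214e-07 kg/m³ = 0.0001214 mg/L = 0.1214 µg/L.

0.121 µg/L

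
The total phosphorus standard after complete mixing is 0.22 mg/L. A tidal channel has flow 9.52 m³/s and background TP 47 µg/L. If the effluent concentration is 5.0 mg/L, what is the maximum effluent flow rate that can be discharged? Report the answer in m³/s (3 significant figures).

0.345 m³/s

47 µg/L = 0.047 mg/L.
Mass balance at complete mixing: C_std·(Q_w + Q_r) = Q_w·C_e + Q_r·C_b.
Rearranging, Q_w = Q_r·(C_std − C_b)/(C_e − C_std) = 9.52·(0.22 − 0.047) / (5 − 0.22) = 0.3446 m³/s.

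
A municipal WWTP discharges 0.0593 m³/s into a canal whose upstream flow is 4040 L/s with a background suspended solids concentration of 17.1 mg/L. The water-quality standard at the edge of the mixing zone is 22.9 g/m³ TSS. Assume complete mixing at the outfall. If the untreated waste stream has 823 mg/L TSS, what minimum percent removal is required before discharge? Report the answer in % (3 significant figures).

4040 L/s = 4.04 m³/s.
Mass balance: 22.9·4.099 = 0.0593·Cₑ + 4.04·17.1.
Cₑ = (93.87 − 69.08) / 0.0593 = 418 mg/L.
Required removal = 1 − 418/823 = 49.2 %.

49.2 %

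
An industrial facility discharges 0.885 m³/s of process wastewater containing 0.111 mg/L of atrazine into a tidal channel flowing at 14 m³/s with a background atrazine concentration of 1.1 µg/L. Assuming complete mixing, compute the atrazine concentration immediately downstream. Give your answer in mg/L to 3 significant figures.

0.00763 mg/L

1.1 µg/L = 0.0011 mg/L.
Conservation of mass across the mixing zone: C = (0.885·0.111 + 14·0.0011) / (0.885 + 14) = 0.1136/14.88 = 0.007634 mg/L.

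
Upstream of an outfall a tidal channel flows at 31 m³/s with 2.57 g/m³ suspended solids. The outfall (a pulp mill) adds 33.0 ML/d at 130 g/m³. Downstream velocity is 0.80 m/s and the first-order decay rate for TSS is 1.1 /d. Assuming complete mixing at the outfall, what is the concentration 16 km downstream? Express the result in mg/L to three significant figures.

33.0 ML/d = 0.3819 m³/s.
After complete mixing, C₀ = (0.3819·130 + 31·2.57) / 31.38 = 4.121 mg/L.
Travel time t = 1.6e+04 m / 0.80 m/s = 2e+04 s = 0.2315 d.
C = 4.121·exp(−1.1·0.2315) = 4.121·0.7752 = 3.195 mg/L.

3.19 mg/L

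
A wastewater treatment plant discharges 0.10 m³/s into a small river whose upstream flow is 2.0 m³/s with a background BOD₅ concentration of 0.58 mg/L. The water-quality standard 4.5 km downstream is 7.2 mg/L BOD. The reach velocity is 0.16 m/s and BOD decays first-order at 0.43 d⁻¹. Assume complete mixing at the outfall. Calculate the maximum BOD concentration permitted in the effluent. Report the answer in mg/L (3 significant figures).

162 mg/L

Travel time to the compliance point: t = 4500/0.16 = 2.812e+04 s = 0.3255 d; decay factor exp(−0.43·0.3255) = 0.8694.
So the concentration just after mixing may be at most 7.2/0.8694 = 8.282 mg/L.
Mass balance: 8.282·2.1 = 0.1·Cₑ + 2·0.58.
Cₑ = (17.39 − 1.16) / 0.1 = 162.3 mg/L.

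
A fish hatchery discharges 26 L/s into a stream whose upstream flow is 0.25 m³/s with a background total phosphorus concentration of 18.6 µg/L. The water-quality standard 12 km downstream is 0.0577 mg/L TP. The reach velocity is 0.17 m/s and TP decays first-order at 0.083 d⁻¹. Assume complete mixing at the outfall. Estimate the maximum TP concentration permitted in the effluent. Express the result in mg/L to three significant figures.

26 L/s = 0.026 m³/s.
18.6 µg/L = 0.0186 mg/L.
Travel time to the compliance point: t = 1.2e+04/0.17 = 7.059e+04 s = 0.817 d; decay factor exp(−0.083·0.817) = 0.9344.
So the concentration just after mixing may be at most 0.0577/0.9344 = 0.06175 mg/L.
Mass balance: 0.06175·0.276 = 0.026·Cₑ + 0.25·0.0186.
Cₑ = (0.01704 − 0.00465) / 0.026 = 0.4766 mg/L.

0.477 mg/L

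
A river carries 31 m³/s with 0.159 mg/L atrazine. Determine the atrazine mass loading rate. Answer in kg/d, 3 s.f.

426 kg/d

Mass flux = Q·C = 31 m³/s × 0.159 g/m³ = 4.929 g/s.
= 4.929 g/s × 86.4 = 425.9 kg/d.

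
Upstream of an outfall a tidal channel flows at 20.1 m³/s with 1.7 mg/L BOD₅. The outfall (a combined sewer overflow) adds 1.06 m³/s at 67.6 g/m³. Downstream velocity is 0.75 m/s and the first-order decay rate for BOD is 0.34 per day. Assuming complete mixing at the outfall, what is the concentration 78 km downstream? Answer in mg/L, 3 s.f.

3.32 mg/L

After complete mixing, C₀ = (1.06·67.6 + 20.1·1.7) / 21.16 = 5.001 mg/L.
Travel time t = 7.8e+04 m / 0.75 m/s = 1.04e+05 s = 1.204 d.
C = 5.001·exp(−0.34·1.204) = 5.001·0.6641 = 3.322 mg/L.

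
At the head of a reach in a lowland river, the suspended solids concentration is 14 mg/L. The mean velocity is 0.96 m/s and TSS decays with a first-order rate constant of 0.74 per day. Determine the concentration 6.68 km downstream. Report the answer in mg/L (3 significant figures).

13.2 mg/L

Travel time t = 6.68 km / 0.96 m/s = 6680/0.96 = 6958 s = 0.08054 d.
First-order decay: C = 14·exp(−0.74·0.08054) = 14·0.9421 = 13.19 mg/L.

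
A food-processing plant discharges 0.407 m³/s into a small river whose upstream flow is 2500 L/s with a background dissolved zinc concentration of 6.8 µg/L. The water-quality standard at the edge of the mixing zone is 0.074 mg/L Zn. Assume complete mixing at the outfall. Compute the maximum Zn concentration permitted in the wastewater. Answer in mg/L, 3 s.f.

0.487 mg/L

2500 L/s = 2.5 m³/s.
6.8 µg/L = 0.0068 mg/L.
Mass balance: 0.074·2.907 = 0.407·Cₑ + 2.5·0.0068.
Cₑ = (0.2151 − 0.017) / 0.407 = 0.4868 mg/L.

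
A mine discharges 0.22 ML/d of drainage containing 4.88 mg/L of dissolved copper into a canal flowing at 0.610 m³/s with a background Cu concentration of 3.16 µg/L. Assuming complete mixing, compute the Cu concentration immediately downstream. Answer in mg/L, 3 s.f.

0.22 ML/d = 0.002546 m³/s.
3.16 µg/L = 0.00316 mg/L.
Conservation of mass across the mixing zone: C = (0.002546·4.88 + 0.61·0.00316) / (0.002546 + 0.61) = 0.01435/0.6125 = 0.02343 mg/L.

0.0234 mg/L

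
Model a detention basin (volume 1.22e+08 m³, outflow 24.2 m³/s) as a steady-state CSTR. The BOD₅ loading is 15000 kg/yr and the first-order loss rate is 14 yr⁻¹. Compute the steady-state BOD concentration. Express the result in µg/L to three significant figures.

6.07 µg/L

Outflow Q = 24.2 m³/s × 3.156e+07 s/yr = 7.637e+08 m³/yr.
Steady-state CSTR mass balance: W = Q·C + k·V·C, so C = W/(Q + kV).
Q + kV = 7.637e+08 + 14·1.22e+08 = 2.472e+09 m³/yr.
C = 15000/2.472e+09 = 6.069e-06 kg/m³ = 0.006069 mg/L = 6.069 µg/L.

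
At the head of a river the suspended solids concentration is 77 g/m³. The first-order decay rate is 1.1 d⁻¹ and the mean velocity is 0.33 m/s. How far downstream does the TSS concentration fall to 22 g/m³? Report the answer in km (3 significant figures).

From C = C₀·e^(−kt), t = ln(C₀/C)/k = ln(77/22)/1.1 = 1.253/1.1 = 1.139 d.
Distance = v·t = 0.33 m/s × 9.84e+04 s = 3.247e+04 m = 32.47 km.

32.5 km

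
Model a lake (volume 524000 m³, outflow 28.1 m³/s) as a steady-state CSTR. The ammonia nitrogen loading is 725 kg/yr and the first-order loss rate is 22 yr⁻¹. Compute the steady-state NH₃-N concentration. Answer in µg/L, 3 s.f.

Outflow Q = 28.1 m³/s × 3.156e+07 s/yr = 8.868e+08 m³/yr.
Steady-state CSTR mass balance: W = Q·C + k·V·C, so C = W/(Q + kV).
Q + kV = 8.868e+08 + 22·524000 = 8.983e+08 m³/yr.
C = 725/8.983e+08 = 8.071e-07 kg/m³ = 0.0008071 mg/L = 0.8071 µg/L.

0.807 µg/L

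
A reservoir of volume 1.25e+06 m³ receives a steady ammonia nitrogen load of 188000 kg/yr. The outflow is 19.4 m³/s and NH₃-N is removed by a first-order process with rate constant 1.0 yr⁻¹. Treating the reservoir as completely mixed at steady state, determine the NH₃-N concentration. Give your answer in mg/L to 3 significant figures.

0.306 mg/L

Outflow Q = 19.4 m³/s × 3.156e+07 s/yr = 6.122e+08 m³/yr.
Steady-state CSTR mass balance: W = Q·C + k·V·C, so C = W/(Q + kV).
Q + kV = 6.122e+08 + 1.0·1.25e+06 = 6.135e+08 m³/yr.
C = 188000/6.135e+08 = 0.0003065 kg/m³ = 0.3065 mg/L.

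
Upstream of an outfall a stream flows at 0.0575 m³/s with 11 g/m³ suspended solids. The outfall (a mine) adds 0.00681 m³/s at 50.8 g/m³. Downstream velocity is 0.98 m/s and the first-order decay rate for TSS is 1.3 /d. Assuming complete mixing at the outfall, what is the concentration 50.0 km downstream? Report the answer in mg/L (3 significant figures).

7.06 mg/L

After complete mixing, C₀ = (0.00681·50.8 + 0.0575·11) / 0.06431 = 15.21 mg/L.
Travel time t = 5e+04 m / 0.98 m/s = 5.102e+04 s = 0.5905 d.
C = 15.21·exp(−1.3·0.5905) = 15.21·0.4641 = 7.061 mg/L.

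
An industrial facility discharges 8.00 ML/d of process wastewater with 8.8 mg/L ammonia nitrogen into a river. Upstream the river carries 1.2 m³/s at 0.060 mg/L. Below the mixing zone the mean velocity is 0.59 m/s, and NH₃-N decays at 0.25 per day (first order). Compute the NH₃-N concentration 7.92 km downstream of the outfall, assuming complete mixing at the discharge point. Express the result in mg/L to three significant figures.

0.660 mg/L

8.00 ML/d = 0.09259 m³/s.
After complete mixing, C₀ = (0.09259·8.8 + 1.2·0.06) / 1.293 = 0.6861 mg/L.
Travel time t = 7920 m / 0.59 m/s = 1.342e+04 s = 0.1554 d.
C = 0.6861·exp(−0.25·0.1554) = 0.6861·0.9619 = 0.6599 mg/L.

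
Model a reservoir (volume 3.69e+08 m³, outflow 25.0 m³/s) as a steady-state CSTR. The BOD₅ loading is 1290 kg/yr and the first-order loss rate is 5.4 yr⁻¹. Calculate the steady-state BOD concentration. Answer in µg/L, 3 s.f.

0.464 µg/L

Outflow Q = 25.0 m³/s × 3.156e+07 s/yr = 7.889e+08 m³/yr.
Steady-state CSTR mass balance: W = Q·C + k·V·C, so C = W/(Q + kV).
Q + kV = 7.889e+08 + 5.4·3.69e+08 = 2.782e+09 m³/yr.
C = 1290/2.782e+09 = 4.638e-07 kg/m³ = 0.0004638 mg/L = 0.4638 µg/L.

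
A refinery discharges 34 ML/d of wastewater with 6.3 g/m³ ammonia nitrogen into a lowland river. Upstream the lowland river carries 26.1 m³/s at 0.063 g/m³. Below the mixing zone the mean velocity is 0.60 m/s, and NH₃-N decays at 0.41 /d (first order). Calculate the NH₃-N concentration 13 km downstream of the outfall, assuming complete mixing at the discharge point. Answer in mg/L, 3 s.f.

34 ML/d = 0.3935 m³/s.
After complete mixing, C₀ = (0.3935·6.3 + 26.1·0.063) / 26.49 = 0.1556 mg/L.
Travel time t = 1.3e+04 m / 0.60 m/s = 2.167e+04 s = 0.2508 d.
C = 0.1556·exp(−0.41·0.2508) = 0.1556·0.9023 = 0.1404 mg/L.

0.140 mg/L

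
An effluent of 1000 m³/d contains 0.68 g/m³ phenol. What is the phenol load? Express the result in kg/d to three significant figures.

0.680 kg/d

1000 m³/d = 0.01157 m³/s.
Mass flux = Q·C = 0.01157 m³/s × 0.68 g/m³ = 0.00787 g/s.
= 0.00787 g/s × 86.4 = 0.68 kg/d.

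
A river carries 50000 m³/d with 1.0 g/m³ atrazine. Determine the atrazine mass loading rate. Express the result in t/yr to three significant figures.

18.3 t/yr

50000 m³/d = 0.5787 m³/s.
Mass flux = Q·C = 0.5787 m³/s × 1 g/m³ = 0.5787 g/s.
= 0.5787 g/s × 31.56 = 18.26 t/yr.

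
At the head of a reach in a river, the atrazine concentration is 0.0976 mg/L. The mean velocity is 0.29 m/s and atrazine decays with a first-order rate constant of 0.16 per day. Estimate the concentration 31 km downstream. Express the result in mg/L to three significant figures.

Travel time t = 31 km / 0.29 m/s = 3.1e+04/0.29 = 1.069e+05 s = 1.237 d.
First-order decay: C = 0.0976·exp(−0.16·1.237) = 0.0976·0.8204 = 0.08007 mg/L.

0.0801 mg/L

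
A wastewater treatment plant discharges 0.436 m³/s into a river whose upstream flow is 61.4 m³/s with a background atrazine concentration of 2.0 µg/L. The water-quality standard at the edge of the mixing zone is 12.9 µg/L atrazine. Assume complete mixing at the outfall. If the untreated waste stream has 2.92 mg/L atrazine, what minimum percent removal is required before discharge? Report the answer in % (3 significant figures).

47.0 %

2.0 µg/L = 0.002 mg/L.
12.9 µg/L = 0.0129 mg/L.
Mass balance: 0.0129·61.84 = 0.436·Cₑ + 61.4·0.002.
Cₑ = (0.7977 − 0.1228) / 0.436 = 1.548 mg/L.
Required removal = 1 − 1.548/2.92 = 46.99 %.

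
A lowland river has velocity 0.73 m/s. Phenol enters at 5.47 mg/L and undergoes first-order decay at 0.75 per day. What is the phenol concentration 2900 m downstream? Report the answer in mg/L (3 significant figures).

Travel time t = 2900 m / 0.73 m/s = 2900/0.73 = 3973 s = 0.04598 d.
First-order decay: C = 5.47·exp(−0.75·0.04598) = 5.47·0.9661 = 5.285 mg/L.

5.28 mg/L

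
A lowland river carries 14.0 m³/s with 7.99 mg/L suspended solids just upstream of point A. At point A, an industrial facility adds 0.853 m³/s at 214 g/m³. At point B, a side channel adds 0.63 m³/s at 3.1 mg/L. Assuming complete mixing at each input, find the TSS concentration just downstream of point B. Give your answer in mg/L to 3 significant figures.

19.1 mg/L

After input A: C = (14·7.99 + 0.853·214) / 14.85 = 19.82 mg/L.
After input B: C = (14.85·19.82 + 0.63·3.1) / 15.48 = 19.14 mg/L.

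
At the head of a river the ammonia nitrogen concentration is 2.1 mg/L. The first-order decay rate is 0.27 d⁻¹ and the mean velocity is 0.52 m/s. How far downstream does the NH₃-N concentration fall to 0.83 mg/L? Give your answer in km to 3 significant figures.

154 km

From C = C₀·e^(−kt), t = ln(C₀/C)/k = ln(2.1/0.83)/0.27 = 0.9283/0.27 = 3.438 d.
Distance = v·t = 0.52 m/s × 2.97e+05 s = 1.545e+05 m = 154.5 km.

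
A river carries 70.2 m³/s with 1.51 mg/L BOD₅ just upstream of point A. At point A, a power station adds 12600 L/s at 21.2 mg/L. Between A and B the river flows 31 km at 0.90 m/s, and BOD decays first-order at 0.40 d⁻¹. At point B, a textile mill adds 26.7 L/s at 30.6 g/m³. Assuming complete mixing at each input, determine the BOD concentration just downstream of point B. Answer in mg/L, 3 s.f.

3.85 mg/L

12600 L/s = 12.6 m³/s.
After input A: C = (70.2·1.51 + 12.6·21.2) / 82.8 = 4.506 mg/L.
Over the 31 km reach to input B (t = 3.444e+04 s = 0.3987 d), decay gives C = 4.506·exp(−0.40·0.3987) = 3.842 mg/L.
26.7 L/s = 0.0267 m³/s.
After input B: C = (82.8·3.842 + 0.0267·30.6) / 82.83 = 3.851 mg/L.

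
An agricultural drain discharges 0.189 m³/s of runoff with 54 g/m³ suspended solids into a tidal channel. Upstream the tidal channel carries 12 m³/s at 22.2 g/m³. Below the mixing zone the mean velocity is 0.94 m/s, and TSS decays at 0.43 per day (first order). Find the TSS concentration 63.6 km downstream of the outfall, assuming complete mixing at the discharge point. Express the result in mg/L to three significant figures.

After complete mixing, C₀ = (0.189·54 + 12·22.2) / 12.19 = 22.69 mg/L.
Travel time t = 6.36e+04 m / 0.94 m/s = 6.766e+04 s = 0.7831 d.
C = 22.69·exp(−0.43·0.7831) = 22.69·0.7141 = 16.21 mg/L.

16.2 mg/L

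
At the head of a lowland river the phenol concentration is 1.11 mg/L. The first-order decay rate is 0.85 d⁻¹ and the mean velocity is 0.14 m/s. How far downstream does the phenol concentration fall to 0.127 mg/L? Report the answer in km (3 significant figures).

From C = C₀·e^(−kt), t = ln(C₀/C)/k = ln(1.11/0.127)/0.85 = 2.168/0.85 = 2.551 d.
Distance = v·t = 0.14 m/s × 2.204e+05 s = 3.085e+04 m = 30.85 km.

30.9 km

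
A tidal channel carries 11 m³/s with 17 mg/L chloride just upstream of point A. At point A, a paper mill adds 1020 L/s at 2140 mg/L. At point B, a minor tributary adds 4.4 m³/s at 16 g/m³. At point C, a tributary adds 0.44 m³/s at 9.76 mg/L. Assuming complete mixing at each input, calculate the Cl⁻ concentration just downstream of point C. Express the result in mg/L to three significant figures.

145 mg/L

1020 L/s = 1.02 m³/s.
After input A: C = (11·17 + 1.02·2140) / 12.02 = 197.2 mg/L.
After input B: C = (12.02·197.2 + 4.4·16) / 16.42 = 148.6 mg/L.
After input C: C = (16.42·148.6 + 0.44·9.76) / 16.86 = 145 mg/L.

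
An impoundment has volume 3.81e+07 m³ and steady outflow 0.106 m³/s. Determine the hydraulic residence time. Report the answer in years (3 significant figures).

Q = 0.106 m³/s × 3.156e+07 s/yr = 3.345e+06 m³/yr.
Hydraulic residence time τ = V/Q = 3.81e+07/3.345e+06 = 11.39 yr.

11.4 yr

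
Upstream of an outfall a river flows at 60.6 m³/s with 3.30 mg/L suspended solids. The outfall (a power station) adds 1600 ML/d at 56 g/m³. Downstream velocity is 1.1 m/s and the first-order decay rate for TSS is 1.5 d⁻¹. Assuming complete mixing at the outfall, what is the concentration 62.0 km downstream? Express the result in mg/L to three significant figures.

1600 ML/d = 18.52 m³/s.
After complete mixing, C₀ = (18.52·56 + 60.6·3.3) / 79.12 = 15.63 mg/L.
Travel time t = 6.2e+04 m / 1.1 m/s = 5.636e+04 s = 0.6524 d.
C = 15.63·exp(−1.5·0.6524) = 15.63·0.3759 = 5.877 mg/L.

5.88 mg/L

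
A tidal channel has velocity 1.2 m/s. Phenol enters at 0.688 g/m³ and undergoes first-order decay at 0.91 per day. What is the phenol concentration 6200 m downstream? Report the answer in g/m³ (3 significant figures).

0.652 g/m³

Travel time t = 6200 m / 1.2 m/s = 6200/1.2 = 5167 s = 0.0598 d.
First-order decay: C = 0.688·exp(−0.91·0.0598) = 0.688·0.947 = 0.6516 g/m³.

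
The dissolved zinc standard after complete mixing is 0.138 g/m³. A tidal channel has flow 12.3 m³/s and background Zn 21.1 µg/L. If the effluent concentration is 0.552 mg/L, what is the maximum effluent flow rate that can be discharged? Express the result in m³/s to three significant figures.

3.47 m³/s

21.1 µg/L = 0.0211 mg/L.
Mass balance at complete mixing: C_std·(Q_w + Q_r) = Q_w·C_e + Q_r·C_b.
Rearranging, Q_w = Q_r·(C_std − C_b)/(C_e − C_std) = 12.3·(0.138 − 0.0211) / (0.552 − 0.138) = 3.473 m³/s.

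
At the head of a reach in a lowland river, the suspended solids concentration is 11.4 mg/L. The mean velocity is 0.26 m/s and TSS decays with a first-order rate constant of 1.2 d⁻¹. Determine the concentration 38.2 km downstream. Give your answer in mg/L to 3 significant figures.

Travel time t = 38.2 km / 0.26 m/s = 3.82e+04/0.26 = 1.469e+05 s = 1.7 d.
First-order decay: C = 11.4·exp(−1.2·1.7) = 11.4·0.13 = 1.481 mg/L.

1.48 mg/L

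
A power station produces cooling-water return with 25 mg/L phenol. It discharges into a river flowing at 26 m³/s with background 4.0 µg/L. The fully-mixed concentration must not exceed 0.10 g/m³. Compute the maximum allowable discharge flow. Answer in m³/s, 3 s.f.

0.100 m³/s

4.0 µg/L = 0.004 mg/L.
Mass balance at complete mixing: C_std·(Q_w + Q_r) = Q_w·C_e + Q_r·C_b.
Rearranging, Q_w = Q_r·(C_std − C_b)/(C_e − C_std) = 26·(0.1 − 0.004) / (25 − 0.1) = 0.1002 m³/s.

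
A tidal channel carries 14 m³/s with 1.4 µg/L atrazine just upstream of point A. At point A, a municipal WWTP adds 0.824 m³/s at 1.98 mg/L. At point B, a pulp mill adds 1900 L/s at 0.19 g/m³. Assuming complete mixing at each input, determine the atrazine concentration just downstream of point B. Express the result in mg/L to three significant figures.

1.4 µg/L = 0.0014 mg/L.
After input A: C = (14·0.0014 + 0.824·1.98) / 14.82 = 0.1114 mg/L.
1900 L/s = 1.9 m³/s.
After input B: C = (14.82·0.1114 + 1.9·0.19) / 16.72 = 0.1203 mg/L.

0.120 mg/L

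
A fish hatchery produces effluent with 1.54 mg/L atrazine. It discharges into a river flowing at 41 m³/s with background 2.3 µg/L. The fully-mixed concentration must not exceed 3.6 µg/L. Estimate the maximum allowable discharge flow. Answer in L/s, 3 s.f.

2.3 µg/L = 0.0023 mg/L.
3.6 µg/L = 0.0036 mg/L.
Mass balance at complete mixing: C_std·(Q_w + Q_r) = Q_w·C_e + Q_r·C_b.
Rearranging, Q_w = Q_r·(C_std − C_b)/(C_e − C_std) = 41·(0.0036 − 0.0023) / (1.54 − 0.0036) = 0.03469 m³/s.
= 34.69 L/s.

34.7 L/s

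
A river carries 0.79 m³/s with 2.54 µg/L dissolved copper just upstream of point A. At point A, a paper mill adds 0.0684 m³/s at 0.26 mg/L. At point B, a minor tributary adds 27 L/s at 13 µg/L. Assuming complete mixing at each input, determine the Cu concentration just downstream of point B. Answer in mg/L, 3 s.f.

0.0227 mg/L

2.54 µg/L = 0.00254 mg/L.
After input A: C = (0.79·0.00254 + 0.0684·0.26) / 0.8584 = 0.02306 mg/L.
27 L/s = 0.027 m³/s.
13 µg/L = 0.013 mg/L.
After input B: C = (0.8584·0.02306 + 0.027·0.013) / 0.8854 = 0.02275 mg/L.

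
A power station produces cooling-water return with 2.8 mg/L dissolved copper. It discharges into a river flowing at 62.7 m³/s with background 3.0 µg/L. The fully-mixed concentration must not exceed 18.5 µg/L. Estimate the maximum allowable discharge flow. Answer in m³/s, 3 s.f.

0.349 m³/s

3.0 µg/L = 0.003 mg/L.
18.5 µg/L = 0.0185 mg/L.
Mass balance at complete mixing: C_std·(Q_w + Q_r) = Q_w·C_e + Q_r·C_b.
Rearranging, Q_w = Q_r·(C_std − C_b)/(C_e − C_std) = 62.7·(0.0185 − 0.003) / (2.8 − 0.0185) = 0.3494 m³/s.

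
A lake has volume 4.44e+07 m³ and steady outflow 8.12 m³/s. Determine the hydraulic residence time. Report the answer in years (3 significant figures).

Q = 8.12 m³/s × 3.156e+07 s/yr = 2.562e+08 m³/yr.
Hydraulic residence time τ = V/Q = 4.44e+07/2.562e+08 = 0.1733 yr.

0.173 yr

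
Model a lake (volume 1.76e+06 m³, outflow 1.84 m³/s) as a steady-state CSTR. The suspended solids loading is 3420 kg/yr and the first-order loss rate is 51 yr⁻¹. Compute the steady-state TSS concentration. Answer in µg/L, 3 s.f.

Outflow Q = 1.84 m³/s × 3.156e+07 s/yr = 5.807e+07 m³/yr.
Steady-state CSTR mass balance: W = Q·C + k·V·C, so C = W/(Q + kV).
Q + kV = 5.807e+07 + 51·1.76e+06 = 1.478e+08 m³/yr.
C = 3420/1.478e+08 = 2.314e-05 kg/m³ = 0.02314 mg/L = 23.14 µg/L.

23.1 µg/L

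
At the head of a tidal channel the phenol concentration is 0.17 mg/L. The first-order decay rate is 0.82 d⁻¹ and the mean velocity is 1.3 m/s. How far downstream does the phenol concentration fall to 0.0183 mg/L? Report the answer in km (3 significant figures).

From C = C₀·e^(−kt), t = ln(C₀/C)/k = ln(0.17/0.0183)/0.82 = 2.229/0.82 = 2.718 d.
Distance = v·t = 1.3 m/s × 2.348e+05 s = 3.053e+05 m = 305.3 km.

305 km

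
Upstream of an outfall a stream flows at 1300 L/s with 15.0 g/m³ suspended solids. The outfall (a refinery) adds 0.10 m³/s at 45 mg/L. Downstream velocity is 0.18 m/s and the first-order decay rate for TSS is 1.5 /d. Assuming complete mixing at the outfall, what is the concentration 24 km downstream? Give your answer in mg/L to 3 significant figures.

1.69 mg/L

1300 L/s = 1.3 m³/s.
After complete mixing, C₀ = (0.1·45 + 1.3·15) / 1.4 = 17.14 mg/L.
Travel time t = 2.4e+04 m / 0.18 m/s = 1.333e+05 s = 1.543 d.
C = 17.14·exp(−1.5·1.543) = 17.14·0.09878 = 1.693 mg/L.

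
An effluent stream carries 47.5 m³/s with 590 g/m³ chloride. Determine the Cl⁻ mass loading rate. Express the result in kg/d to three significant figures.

Mass flux = Q·C = 47.5 m³/s × 590 g/m³ = 2.802e+04 g/s.
= 2.802e+04 g/s × 86.4 = 2.421e+06 kg/d.

2.42e+06 kg/d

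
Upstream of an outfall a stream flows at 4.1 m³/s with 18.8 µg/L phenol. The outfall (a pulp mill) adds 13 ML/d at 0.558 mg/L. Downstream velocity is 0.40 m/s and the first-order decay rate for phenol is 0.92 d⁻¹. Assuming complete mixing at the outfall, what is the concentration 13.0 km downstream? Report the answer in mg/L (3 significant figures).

0.0268 mg/L

13 ML/d = 0.1505 m³/s.
18.8 µg/L = 0.0188 mg/L.
After complete mixing, C₀ = (0.1505·0.558 + 4.1·0.0188) / 4.25 = 0.03789 mg/L.
Travel time t = 1.3e+04 m / 0.40 m/s = 3.25e+04 s = 0.3762 d.
C = 0.03789·exp(−0.92·0.3762) = 0.03789·0.7075 = 0.0268 mg/L.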